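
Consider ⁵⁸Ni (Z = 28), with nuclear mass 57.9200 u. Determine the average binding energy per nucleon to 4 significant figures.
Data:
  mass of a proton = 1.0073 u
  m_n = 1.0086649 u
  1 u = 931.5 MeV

With 28 protons and 30 neutrons (A = 58):
Mass of separated nucleons = 28(1.0073) + 30(1.0086649) = 28.2044 + 30.2599470 = 58.4643470 u
Mass defect Δm = 58.4643470 − 57.9200 = 0.5443470 u
Binding energy = Δm·c² = 0.5443470 × 931.5 MeV/u = 507.059 MeV
BE/A = 507.059 MeV / 58 = 8.742 MeV/nucleon

8.742 MeV/nucleon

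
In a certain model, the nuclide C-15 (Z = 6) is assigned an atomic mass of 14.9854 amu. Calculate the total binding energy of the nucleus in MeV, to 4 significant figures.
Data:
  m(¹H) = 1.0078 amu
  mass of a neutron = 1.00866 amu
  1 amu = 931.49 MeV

129.8 MeV

The nucleus contains 6 protons and 15 − 6 = 9 neutrons.
Total constituent mass: 6 × 1.0078 + 9 × 1.00866 = 15.12474 amu
Mass defect Δm = 15.12474 − 14.9854 = 0.13934 amu
Binding energy = Δm·c² = 0.13934 × 931.49 MeV/amu = 129.794 MeV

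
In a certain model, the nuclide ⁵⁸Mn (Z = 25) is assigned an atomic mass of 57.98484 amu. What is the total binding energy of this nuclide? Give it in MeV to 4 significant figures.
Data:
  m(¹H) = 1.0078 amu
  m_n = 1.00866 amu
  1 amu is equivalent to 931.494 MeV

Σm = 25·m(¹H) + 33·m_n = 25.1950 + 33.28578 = 58.48078 amu
Δm = 58.48078 − 57.98484 = 0.49594 amu
Binding energy = Δm·c² = 0.49594 × 931.494 MeV/amu = 461.965 MeV

462.0 MeV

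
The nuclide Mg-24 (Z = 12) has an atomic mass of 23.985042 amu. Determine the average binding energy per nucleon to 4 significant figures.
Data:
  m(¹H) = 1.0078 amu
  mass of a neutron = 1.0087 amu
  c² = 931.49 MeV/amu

The nucleus contains 12 protons and 24 − 12 = 12 neutrons.
Σm = 12·m(¹H) + 12·m_n = 12.0936 + 12.1044 = 24.1980 amu
Mass defect Δm = 24.1980 − 23.985042 = 0.212958 amu
Binding energy = Δm·c² = 0.212958 × 931.49 MeV/amu = 198.368 MeV
BE/A = 198.368 MeV / 24 = 8.265 MeV/nucleon

8.265 MeV/nucleon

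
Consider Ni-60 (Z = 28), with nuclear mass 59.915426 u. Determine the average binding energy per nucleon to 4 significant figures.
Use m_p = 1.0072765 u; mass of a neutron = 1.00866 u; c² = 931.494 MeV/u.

8.778 MeV/nucleon

Z = 28, so N = A − Z = 60 − 28 = 32.
Σm = 28·m_p + 32·m_n = 28.2037420 + 32.27712 = 60.4808620 u
The mass defect is 60.4808620 − 59.915426 = 0.5654360 u.
Binding energy = Δm·c² = 0.5654360 × 931.494 MeV/u = 526.700 MeV
Dividing by A = 60 gives 8.778 MeV per nucleon.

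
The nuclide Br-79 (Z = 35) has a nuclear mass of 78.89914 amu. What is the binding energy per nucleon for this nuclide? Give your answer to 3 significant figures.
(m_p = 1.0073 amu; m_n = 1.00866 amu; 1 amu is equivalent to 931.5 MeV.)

Mass of separated nucleons = 35(1.0073) + 44(1.00866) = 35.2555 + 44.38104 = 79.63654 amu
Mass defect Δm = 79.63654 − 78.89914 = 0.73740 amu
Binding energy = Δm·c² = 0.73740 × 931.5 MeV/amu = 686.888 MeV
Per nucleon: 686.888 / 79 = 8.6948 MeV

8.69 MeV/nucleon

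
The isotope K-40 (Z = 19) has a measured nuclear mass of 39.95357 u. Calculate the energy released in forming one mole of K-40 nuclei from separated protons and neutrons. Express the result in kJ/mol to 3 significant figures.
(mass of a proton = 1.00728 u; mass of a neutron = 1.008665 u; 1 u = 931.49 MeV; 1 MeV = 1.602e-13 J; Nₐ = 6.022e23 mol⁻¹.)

3.30e+10 kJ/mol

Z = 19, so N = A − Z = 40 − 19 = 21.
Mass of separated nucleons = 19(1.00728) + 21(1.008665) = 19.13832 + 21.181965 = 40.320285 u
The mass defect is 40.320285 − 39.95357 = 0.366715 u.
E_B = 0.366715 × 931.49 = 341.591 MeV
Per nucleus in joules: 341.591 MeV × 1.602e-13 J/MeV = 5.4723e-11 J
Per mole: 5.4723e-11 J × 6.022e23 mol⁻¹ = 3.2954e+13 J/mol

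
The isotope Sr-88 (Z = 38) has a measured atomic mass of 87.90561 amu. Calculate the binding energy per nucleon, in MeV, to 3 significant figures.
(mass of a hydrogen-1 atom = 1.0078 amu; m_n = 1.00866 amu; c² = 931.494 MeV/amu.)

With 38 protons and 50 neutrons (A = 88):
Total constituent mass: 38 × 1.0078 + 50 × 1.00866 = 88.72940 amu
Δm = 88.72940 − 87.90561 = 0.82379 amu
E_B = 0.82379 × 931.494 = 767.355 MeV
Dividing by A = 88 gives 8.720 MeV per nucleon.

8.72 MeV/nucleon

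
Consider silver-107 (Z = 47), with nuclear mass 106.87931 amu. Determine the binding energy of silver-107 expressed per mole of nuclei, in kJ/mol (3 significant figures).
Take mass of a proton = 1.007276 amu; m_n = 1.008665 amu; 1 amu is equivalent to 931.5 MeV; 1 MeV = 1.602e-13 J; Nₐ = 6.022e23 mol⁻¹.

8.83e+10 kJ/mol

The nucleus contains 47 protons and 107 − 47 = 60 neutrons.
Mass of separated nucleons = 47(1.007276) + 60(1.008665) = 47.341972 + 60.519900 = 107.861872 amu
The mass defect is 107.861872 − 106.87931 = 0.982562 amu.
Binding energy = Δm·c² = 0.982562 × 931.5 MeV/amu = 915.257 MeV
Per nucleus in joules: 915.257 MeV × 1.602e-13 J/MeV = 1.4662e-10 J
Per mole: 1.4662e-10 J × 6.022e23 mol⁻¹ = 8.8295e+13 J/mol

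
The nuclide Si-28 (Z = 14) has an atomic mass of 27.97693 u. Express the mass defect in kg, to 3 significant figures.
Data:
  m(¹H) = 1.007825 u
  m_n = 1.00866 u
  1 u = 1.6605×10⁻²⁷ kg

4.22e-28 kg

The nucleus contains 14 protons and 28 − 14 = 14 neutrons.
Total constituent mass: 14 × 1.007825 + 14 × 1.00866 = 28.230790 u
Mass defect Δm = 28.230790 − 27.97693 = 0.253860 u
In SI units: 0.253860 u × 1.6605×10⁻²⁷ kg/u = 4.2153e-28 kg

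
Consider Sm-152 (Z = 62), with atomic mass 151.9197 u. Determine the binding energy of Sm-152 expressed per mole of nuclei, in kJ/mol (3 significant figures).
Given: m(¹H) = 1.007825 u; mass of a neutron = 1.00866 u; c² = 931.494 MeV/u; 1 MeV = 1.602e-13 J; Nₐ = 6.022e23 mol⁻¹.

The nucleus contains 62 protons and 152 − 62 = 90 neutrons.
Mass of separated nucleons = 62(1.007825) + 90(1.00866) = 62.485150 + 90.77940 = 153.264550 u
The mass defect is 153.264550 − 151.9197 = 1.344850 u.
Converting to energy: 1.344850 u × 931.494 MeV/u = 1252.72 MeV
Per nucleus in joules: 1252.72 MeV × 1.602e-13 J/MeV = 2.0069e-10 J
Per mole: 2.0069e-10 J × 6.022e23 mol⁻¹ = 1.2086e+14 J/mol

1.21e+11 kJ/mol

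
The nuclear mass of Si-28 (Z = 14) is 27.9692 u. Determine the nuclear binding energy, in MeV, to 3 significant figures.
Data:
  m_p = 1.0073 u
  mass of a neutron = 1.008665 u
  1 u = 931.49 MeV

237 MeV

With 14 protons and 14 neutrons (A = 28):
Total constituent mass: 14 × 1.0073 + 14 × 1.008665 = 28.223510 u
Δm = 28.223510 − 27.9692 = 0.254310 u
Converting to energy: 0.254310 u × 931.49 MeV/u = 236.887 MeV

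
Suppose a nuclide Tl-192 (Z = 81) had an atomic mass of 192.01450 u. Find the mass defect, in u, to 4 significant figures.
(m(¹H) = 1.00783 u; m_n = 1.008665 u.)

Z = 81, so N = A − Z = 192 − 81 = 111.
Mass of separated nucleons = 81(1.00783) + 111(1.008665) = 81.63423 + 111.961815 = 193.596045 u
Δm = 193.596045 − 192.01450 = 1.581545 u

1.582 u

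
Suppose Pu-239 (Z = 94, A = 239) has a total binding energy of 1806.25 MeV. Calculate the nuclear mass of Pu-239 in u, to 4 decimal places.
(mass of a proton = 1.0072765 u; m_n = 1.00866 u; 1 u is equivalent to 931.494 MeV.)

Mass defect = 1806.25 MeV / (931.494 MeV/u) = 1.939089 u
Constituent mass = 94(1.0072765) + 145(1.00866) = 240.9396910 u
Nuclear mass = 240.9396910 − 1.939089 = 239.0006020 u ≈ 239.0006 u (to 4 decimal places)

239.0006 u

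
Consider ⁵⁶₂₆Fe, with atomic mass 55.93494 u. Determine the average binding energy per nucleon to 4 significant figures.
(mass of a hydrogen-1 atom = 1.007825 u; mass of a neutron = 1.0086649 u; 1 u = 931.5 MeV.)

Mass of separated nucleons = 26(1.007825) + 30(1.0086649) = 26.203450 + 30.2599470 = 56.4633970 u
The mass defect is 56.4633970 − 55.93494 = 0.5284570 u.
Converting to energy: 0.5284570 u × 931.5 MeV/u = 492.258 MeV
Per nucleon: 492.258 / 56 = 8.790 MeV

8.790 MeV/nucleon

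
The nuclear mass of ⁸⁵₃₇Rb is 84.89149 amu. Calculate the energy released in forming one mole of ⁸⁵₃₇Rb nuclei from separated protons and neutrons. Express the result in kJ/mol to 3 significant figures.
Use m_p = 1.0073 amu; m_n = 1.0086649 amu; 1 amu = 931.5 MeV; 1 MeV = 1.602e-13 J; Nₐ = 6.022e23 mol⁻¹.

7.14e+10 kJ/mol

Σm = 37·m_p + 48·m_n = 37.2701 + 48.4159152 = 85.6860152 amu
The mass defect is 85.6860152 − 84.89149 = 0.7945252 amu.
E_B = 0.7945252 × 931.5 = 740.100 MeV
Per nucleus in joules: 740.100 MeV × 1.602e-13 J/MeV = 1.1856e-10 J
Per mole: 1.1856e-10 J × 6.022e23 mol⁻¹ = 7.1397e+13 J/mol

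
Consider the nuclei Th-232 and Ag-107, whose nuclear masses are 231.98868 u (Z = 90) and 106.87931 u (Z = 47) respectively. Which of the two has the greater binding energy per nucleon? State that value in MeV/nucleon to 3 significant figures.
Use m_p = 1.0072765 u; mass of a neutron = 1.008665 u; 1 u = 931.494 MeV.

Ag-107; 8.55 MeV/nucleon

Th-232: Σm = 90(1.0072765) + 142(1.008665) = 233.8853150 u; Δm = 1.8966350 u; E_B = 1766.7 MeV; E_B/A = 7.615 MeV
Ag-107: Σm = 47(1.0072765) + 60(1.008665) = 107.8618955 u; Δm = 0.9825855 u; E_B = 915.27 MeV; E_B/A = 8.554 MeV
Ag-107 has the higher binding energy per nucleon, so it is the more tightly bound nucleus.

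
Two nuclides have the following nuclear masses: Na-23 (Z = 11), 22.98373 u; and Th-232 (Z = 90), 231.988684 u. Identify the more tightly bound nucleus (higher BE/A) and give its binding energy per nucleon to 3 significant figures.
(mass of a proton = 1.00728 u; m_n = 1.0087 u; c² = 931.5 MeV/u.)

Na-23: Σm = 11(1.00728) + 12(1.0087) = 23.18448 u; Δm = 0.20075 u; E_B = 187.00 MeV; E_B/A = 8.130 MeV
Th-232: Σm = 90(1.00728) + 142(1.0087) = 233.89060 u; Δm = 1.901916 u; E_B = 1771.6 MeV; E_B/A = 7.636 MeV
Na-23 has the higher binding energy per nucleon, so it is the more tightly bound nucleus.

Na-23; 8.13 MeV/nucleon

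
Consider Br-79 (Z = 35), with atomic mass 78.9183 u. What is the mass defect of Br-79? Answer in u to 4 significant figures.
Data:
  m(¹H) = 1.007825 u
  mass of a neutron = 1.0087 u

0.7384 u

The nucleus contains 35 protons and 79 − 35 = 44 neutrons.
Total constituent mass: 35 × 1.007825 + 44 × 1.0087 = 79.656675 u
Mass defect Δm = 79.656675 − 78.9183 = 0.738375 u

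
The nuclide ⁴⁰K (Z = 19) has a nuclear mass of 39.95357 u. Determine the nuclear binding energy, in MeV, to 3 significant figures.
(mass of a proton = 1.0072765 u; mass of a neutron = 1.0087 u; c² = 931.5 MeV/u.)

342 MeV

With 19 protons and 21 neutrons (A = 40):
Mass of separated nucleons = 19(1.0072765) + 21(1.0087) = 19.1382535 + 21.1827 = 40.3209535 u
Mass defect Δm = 40.3209535 − 39.95357 = 0.3673835 u
E_B = 0.3673835 × 931.5 = 342.218 MeV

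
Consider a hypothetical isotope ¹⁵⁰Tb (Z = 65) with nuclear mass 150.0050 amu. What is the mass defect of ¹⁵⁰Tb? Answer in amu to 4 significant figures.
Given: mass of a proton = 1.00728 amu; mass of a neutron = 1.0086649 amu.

1.205 amu

Z = 65, so N = A − Z = 150 − 65 = 85.
Mass of separated nucleons = 65(1.00728) + 85(1.0086649) = 65.47320 + 85.7365165 = 151.2097165 amu
Δm = 151.2097165 − 150.0050 = 1.2047165 amu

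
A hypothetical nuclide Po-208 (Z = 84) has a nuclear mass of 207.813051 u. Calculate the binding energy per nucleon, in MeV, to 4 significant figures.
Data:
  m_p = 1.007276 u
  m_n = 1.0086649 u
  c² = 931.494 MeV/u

8.386 MeV/nucleon

The nucleus contains 84 protons and 208 − 84 = 124 neutrons.
Total constituent mass: 84 × 1.007276 + 124 × 1.0086649 = 209.6856316 u
Mass defect Δm = 209.6856316 − 207.813051 = 1.8725806 u
Converting to energy: 1.8725806 u × 931.494 MeV/u = 1744.30 MeV
BE/A = 1744.30 MeV / 208 = 8.386 MeV/nucleon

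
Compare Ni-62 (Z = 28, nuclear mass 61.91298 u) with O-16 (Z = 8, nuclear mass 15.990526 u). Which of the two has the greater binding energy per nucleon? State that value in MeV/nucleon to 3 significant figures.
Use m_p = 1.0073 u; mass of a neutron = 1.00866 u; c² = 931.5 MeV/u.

Ni-62; 8.80 MeV/nucleon

Ni-62: Σm = 28(1.0073) + 34(1.00866) = 62.49884 u; Δm = 0.58586 u; E_B = 545.73 MeV; E_B/A = 8.802 MeV
O-16: Σm = 8(1.0073) + 8(1.00866) = 16.12768 u; Δm = 0.137154 u; E_B = 127.759 MeV; E_B/A = 7.9849 MeV
Ni-62 has the higher binding energy per nucleon, so it is the more tightly bound nucleus.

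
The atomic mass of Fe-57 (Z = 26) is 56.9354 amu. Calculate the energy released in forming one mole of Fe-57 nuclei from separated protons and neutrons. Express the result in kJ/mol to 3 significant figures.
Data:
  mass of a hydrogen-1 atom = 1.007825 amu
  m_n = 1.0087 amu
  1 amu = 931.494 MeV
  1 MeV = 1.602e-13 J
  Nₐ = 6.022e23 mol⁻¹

4.83e+10 kJ/mol

Σm = 26·m(¹H) + 31·m_n = 26.203450 + 31.2697 = 57.473150 amu
Mass defect Δm = 57.473150 − 56.9354 = 0.537750 amu
E_B = 0.537750 × 931.494 = 500.911 MeV
Per nucleus in joules: 500.911 MeV × 1.602e-13 J/MeV = 8.0246e-11 J
Per mole: 8.0246e-11 J × 6.022e23 mol⁻¹ = 4.8324e+13 J/mol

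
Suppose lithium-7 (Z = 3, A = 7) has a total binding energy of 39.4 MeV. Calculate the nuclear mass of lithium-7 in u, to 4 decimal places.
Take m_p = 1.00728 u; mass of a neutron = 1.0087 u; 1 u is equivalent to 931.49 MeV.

7.0143 u

Mass defect = 39.4 MeV / (931.49 MeV/u) = 0.042298 u
Constituent mass = 3(1.00728) + 4(1.0087) = 7.05664 u
Nuclear mass = 7.05664 − 0.042298 = 7.014342 u ≈ 7.0143 u (to 4 decimal places)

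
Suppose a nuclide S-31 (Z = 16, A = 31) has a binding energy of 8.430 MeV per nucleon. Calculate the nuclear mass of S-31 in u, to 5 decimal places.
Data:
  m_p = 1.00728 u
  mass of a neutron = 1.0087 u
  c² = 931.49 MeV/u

30.96643 u

Total binding energy = 31 × 8.430 = 261.330 MeV
Mass defect = 261.330 MeV / (931.49 MeV/u) = 0.2805505 u
Constituent mass = 16(1.00728) + 15(1.0087) = 31.24698 u
Nuclear mass = 31.24698 − 0.2805505 = 30.9664295 u ≈ 30.96643 u (to 5 decimal places)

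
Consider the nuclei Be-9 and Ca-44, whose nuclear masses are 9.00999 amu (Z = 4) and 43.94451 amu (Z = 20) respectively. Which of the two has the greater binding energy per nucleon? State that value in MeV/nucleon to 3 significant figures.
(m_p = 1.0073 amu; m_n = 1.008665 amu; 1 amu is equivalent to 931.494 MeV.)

Ca-44; 8.67 MeV/nucleon

Be-9: Σm = 4(1.0073) + 5(1.008665) = 9.072525 amu; Δm = 0.062535 amu; E_B = 58.251 MeV; E_B/A = 6.472 MeV
Ca-44: Σm = 20(1.0073) + 24(1.008665) = 44.353960 amu; Δm = 0.409450 amu; E_B = 381.40 MeV; E_B/A = 8.668 MeV
Ca-44 has the higher binding energy per nucleon, so it is the more tightly bound nucleus.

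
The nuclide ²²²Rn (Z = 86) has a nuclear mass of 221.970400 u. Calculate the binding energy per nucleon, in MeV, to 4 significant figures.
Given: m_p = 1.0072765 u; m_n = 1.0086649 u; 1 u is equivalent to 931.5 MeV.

With 86 protons and 136 neutrons (A = 222):
Σm = 86·m_p + 136·m_n = 86.6257790 + 137.1784264 = 223.8042054 u
Δm = 223.8042054 − 221.970400 = 1.8338054 u
Binding energy = Δm·c² = 1.8338054 × 931.5 MeV/u = 1708.19 MeV
Dividing by A = 222 gives 7.695 MeV per nucleon.

7.695 MeV/nucleon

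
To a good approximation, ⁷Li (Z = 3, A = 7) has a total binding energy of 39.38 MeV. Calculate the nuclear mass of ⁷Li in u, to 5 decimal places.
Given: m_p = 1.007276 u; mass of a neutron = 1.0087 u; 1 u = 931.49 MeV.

7.01435 u

Mass defect = 39.38 MeV / (931.49 MeV/u) = 0.0422764 u
Constituent mass = 3(1.007276) + 4(1.0087) = 7.056628 u
Nuclear mass = 7.056628 − 0.0422764 = 7.0143516 u ≈ 7.01435 u (to 5 decimal places)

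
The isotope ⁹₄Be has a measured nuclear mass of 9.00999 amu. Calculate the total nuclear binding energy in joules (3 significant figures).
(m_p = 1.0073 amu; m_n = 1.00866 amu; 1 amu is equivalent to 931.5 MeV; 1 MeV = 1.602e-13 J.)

Z = 4, so N = A − Z = 9 − 4 = 5.
Σm = 4·m_p + 5·m_n = 4.0292 + 5.04330 = 9.07250 amu
Δm = 9.07250 − 9.00999 = 0.06251 amu
E_B = 0.06251 × 931.5 = 58.2281 MeV
In joules: 58.2281 MeV × 1.602e-13 J/MeV = 9.3281e-12 J

9.33e-12 J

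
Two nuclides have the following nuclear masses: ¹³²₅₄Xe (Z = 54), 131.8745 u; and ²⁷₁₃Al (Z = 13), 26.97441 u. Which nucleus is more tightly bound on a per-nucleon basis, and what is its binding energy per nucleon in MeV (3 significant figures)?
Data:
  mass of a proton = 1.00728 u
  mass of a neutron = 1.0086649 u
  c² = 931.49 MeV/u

¹³²₅₄Xe: Σm = 54(1.00728) + 78(1.0086649) = 133.0689822 u; Δm = 1.1944822 u; E_B = 1112.6 MeV; E_B/A = 8.429 MeV
²⁷₁₃Al: Σm = 13(1.00728) + 14(1.0086649) = 27.2159486 u; Δm = 0.2415386 u; E_B = 224.99 MeV; E_B/A = 8.333 MeV
¹³²₅₄Xe has the higher binding energy per nucleon, so it is the more tightly bound nucleus.

¹³²₅₄Xe; 8.43 MeV/nucleon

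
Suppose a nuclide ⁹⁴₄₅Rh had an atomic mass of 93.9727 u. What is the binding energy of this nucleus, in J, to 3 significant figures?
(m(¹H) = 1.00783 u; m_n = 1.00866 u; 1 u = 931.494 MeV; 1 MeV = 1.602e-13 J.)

Z = 45, so N = A − Z = 94 − 45 = 49.
Σm = 45·m(¹H) + 49·m_n = 45.35235 + 49.42434 = 94.77669 u
The mass defect is 94.77669 − 93.9727 = 0.80399 u.
E_B = 0.80399 × 931.494 = 748.912 MeV
In joules: 748.912 MeV × 1.602e-13 J/MeV = 1.1998e-10 J

1.20e-10 J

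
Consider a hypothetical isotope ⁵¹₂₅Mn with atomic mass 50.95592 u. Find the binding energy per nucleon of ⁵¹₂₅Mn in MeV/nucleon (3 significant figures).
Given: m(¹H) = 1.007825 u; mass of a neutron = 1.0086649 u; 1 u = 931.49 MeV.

8.49 MeV/nucleon

The nucleus contains 25 protons and 51 − 25 = 26 neutrons.
Σm = 25·m(¹H) + 26·m_n = 25.195625 + 26.2252874 = 51.4209124 u
The mass defect is 51.4209124 − 50.95592 = 0.4649924 u.
Binding energy = Δm·c² = 0.4649924 × 931.49 MeV/u = 433.136 MeV
Per nucleon: 433.136 / 51 = 8.493 MeV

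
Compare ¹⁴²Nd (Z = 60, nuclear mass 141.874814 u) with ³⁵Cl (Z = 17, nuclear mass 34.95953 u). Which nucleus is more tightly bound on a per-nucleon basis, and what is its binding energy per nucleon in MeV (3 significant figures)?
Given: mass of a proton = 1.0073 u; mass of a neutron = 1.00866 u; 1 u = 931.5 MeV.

³⁵Cl; 8.53 MeV/nucleon

¹⁴²Nd: Σm = 60(1.0073) + 82(1.00866) = 143.14812 u; Δm = 1.273306 u; E_B = 1186.1 MeV; E_B/A = 8.353 MeV
³⁵Cl: Σm = 17(1.0073) + 18(1.00866) = 35.27998 u; Δm = 0.32045 u; E_B = 298.50 MeV; E_B/A = 8.529 MeV
³⁵Cl has the higher binding energy per nucleon, so it is the more tightly bound nucleus.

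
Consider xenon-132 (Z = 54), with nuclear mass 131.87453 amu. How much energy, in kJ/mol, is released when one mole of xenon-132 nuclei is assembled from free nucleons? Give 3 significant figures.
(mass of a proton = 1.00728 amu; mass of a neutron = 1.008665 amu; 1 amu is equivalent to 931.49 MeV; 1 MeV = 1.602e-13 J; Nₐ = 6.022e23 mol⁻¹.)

Σm = 54·m_p + 78·m_n = 54.39312 + 78.675870 = 133.068990 amu
Δm = 133.068990 − 131.87453 = 1.194460 amu
E_B = 1.194460 × 931.49 = 1112.63 MeV
Per nucleus in joules: 1112.63 MeV × 1.602e-13 J/MeV = 1.7824e-10 J
Per mole: 1.7824e-10 J × 6.022e23 mol⁻¹ = 1.0734e+14 J/mol

1.07e+11 kJ/mol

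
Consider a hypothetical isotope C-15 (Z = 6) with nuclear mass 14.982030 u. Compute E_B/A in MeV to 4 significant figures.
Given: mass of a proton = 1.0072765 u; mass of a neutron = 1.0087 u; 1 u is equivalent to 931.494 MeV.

8.690 MeV/nucleon

Σm = 6·m_p + 9·m_n = 6.0436590 + 9.0783 = 15.1219590 u
Mass defect Δm = 15.1219590 − 14.982030 = 0.1399290 u
Converting to energy: 0.1399290 u × 931.494 MeV/u = 130.343 MeV
Per nucleon: 130.343 / 15 = 8.690 MeV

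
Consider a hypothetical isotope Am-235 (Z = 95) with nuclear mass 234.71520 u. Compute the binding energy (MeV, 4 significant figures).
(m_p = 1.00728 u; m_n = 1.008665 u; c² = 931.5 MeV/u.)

The nucleus contains 95 protons and 235 − 95 = 140 neutrons.
Σm = 95·m_p + 140·m_n = 95.69160 + 141.213100 = 236.904700 u
Mass defect Δm = 236.904700 − 234.71520 = 2.189500 u
Converting to energy: 2.189500 u × 931.5 MeV/u = 2039.52 MeV

2040 MeV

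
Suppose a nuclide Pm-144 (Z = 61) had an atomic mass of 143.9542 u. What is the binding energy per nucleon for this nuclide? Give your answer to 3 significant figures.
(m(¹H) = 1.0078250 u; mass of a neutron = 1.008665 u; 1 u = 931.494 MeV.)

8.04 MeV/nucleon

Mass of separated nucleons = 61(1.0078250) + 83(1.008665) = 61.4773250 + 83.719195 = 145.1965200 u
The mass defect is 145.1965200 − 143.9542 = 1.2423200 u.
E_B = 1.2423200 × 931.494 = 1157.21 MeV
Per nucleon: 1157.21 / 144 = 8.036 MeV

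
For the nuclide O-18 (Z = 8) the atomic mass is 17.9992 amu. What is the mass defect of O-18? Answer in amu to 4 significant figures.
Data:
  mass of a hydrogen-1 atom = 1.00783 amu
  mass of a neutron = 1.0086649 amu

Mass of separated nucleons = 8(1.00783) + 10(1.0086649) = 8.06264 + 10.0866490 = 18.1492890 amu
The mass defect is 18.1492890 − 17.9992 = 0.1500890 amu.

0.1501 amu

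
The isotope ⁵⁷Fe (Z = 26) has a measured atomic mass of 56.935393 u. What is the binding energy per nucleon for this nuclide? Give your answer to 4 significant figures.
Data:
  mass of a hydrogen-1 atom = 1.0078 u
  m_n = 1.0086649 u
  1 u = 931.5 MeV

The nucleus contains 26 protons and 57 − 26 = 31 neutrons.
Σm = 26·m(¹H) + 31·m_n = 26.2028 + 31.2686119 = 57.4714119 u
Δm = 57.4714119 − 56.935393 = 0.5360189 u
Binding energy = Δm·c² = 0.5360189 × 931.5 MeV/u = 499.302 MeV
Dividing by A = 57 gives 8.760 MeV per nucleon.

8.760 MeV/nucleon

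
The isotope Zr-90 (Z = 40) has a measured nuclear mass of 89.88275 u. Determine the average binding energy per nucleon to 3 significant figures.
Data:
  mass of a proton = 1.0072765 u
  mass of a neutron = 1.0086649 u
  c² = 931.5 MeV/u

8.71 MeV/nucleon

Z = 40, so N = A − Z = 90 − 40 = 50.
Σm = 40·m_p + 50·m_n = 40.2910600 + 50.4332450 = 90.7243050 u
The mass defect is 90.7243050 − 89.88275 = 0.8415550 u.
E_B = 0.8415550 × 931.5 = 783.908 MeV
BE/A = 783.908 MeV / 90 = 8.710 MeV/nucleon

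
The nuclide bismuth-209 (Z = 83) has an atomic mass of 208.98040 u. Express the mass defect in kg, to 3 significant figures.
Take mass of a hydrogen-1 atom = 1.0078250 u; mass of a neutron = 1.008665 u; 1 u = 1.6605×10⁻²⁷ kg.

With 83 protons and 126 neutrons (A = 209):
Total constituent mass: 83 × 1.0078250 + 126 × 1.008665 = 210.7412650 u
Δm = 210.7412650 − 208.98040 = 1.7608650 u
In SI units: 1.7608650 u × 1.6605×10⁻²⁷ kg/u = 2.9239e-27 kg

2.92e-27 kg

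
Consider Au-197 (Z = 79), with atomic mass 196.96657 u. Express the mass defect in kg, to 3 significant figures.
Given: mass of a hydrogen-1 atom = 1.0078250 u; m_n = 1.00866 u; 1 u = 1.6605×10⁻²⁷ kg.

Mass of separated nucleons = 79(1.0078250) + 118(1.00866) = 79.6181750 + 119.02188 = 198.6400550 u
Δm = 198.6400550 − 196.96657 = 1.6734850 u
In SI units: 1.6734850 u × 1.6605×10⁻²⁷ kg/u = 2.7788e-27 kg

2.78e-27 kg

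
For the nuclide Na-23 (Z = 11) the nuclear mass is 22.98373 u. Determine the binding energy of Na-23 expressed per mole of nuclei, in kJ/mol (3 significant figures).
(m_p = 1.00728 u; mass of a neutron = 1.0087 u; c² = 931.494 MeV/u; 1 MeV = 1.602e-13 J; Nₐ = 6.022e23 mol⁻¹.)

1.80e+10 kJ/mol

Mass of separated nucleons = 11(1.00728) + 12(1.0087) = 11.08008 + 12.1044 = 23.18448 u
The mass defect is 23.18448 − 22.98373 = 0.20075 u.
Converting to energy: 0.20075 u × 931.494 MeV/u = 186.997 MeV
Per nucleus in joules: 186.997 MeV × 1.602e-13 J/MeV = 2.9957e-11 J
Per mole: 2.9957e-11 J × 6.022e23 mol⁻¹ = 1.8040e+13 J/mol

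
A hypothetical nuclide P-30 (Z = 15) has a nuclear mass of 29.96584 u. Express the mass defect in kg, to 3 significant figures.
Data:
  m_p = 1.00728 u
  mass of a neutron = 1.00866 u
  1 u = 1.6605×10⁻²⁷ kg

4.54e-28 kg

The nucleus contains 15 protons and 30 − 15 = 15 neutrons.
Mass of separated nucleons = 15(1.00728) + 15(1.00866) = 15.10920 + 15.12990 = 30.23910 u
The mass defect is 30.23910 − 29.96584 = 0.27326 u.
In SI units: 0.27326 u × 1.6605×10⁻²⁷ kg/u = 4.5375e-28 kg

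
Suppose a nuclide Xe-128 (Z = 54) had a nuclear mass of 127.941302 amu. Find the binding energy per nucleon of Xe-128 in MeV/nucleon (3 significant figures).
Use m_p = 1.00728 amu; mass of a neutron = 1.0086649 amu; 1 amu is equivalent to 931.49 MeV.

The nucleus contains 54 protons and 128 − 54 = 74 neutrons.
Σm = 54·m_p + 74·m_n = 54.39312 + 74.6412026 = 129.0343226 amu
Δm = 129.0343226 − 127.941302 = 1.0930206 amu
E_B = 1.0930206 × 931.49 = 1018.14 MeV
Dividing by A = 128 gives 7.954 MeV per nucleon.

7.95 MeV/nucleon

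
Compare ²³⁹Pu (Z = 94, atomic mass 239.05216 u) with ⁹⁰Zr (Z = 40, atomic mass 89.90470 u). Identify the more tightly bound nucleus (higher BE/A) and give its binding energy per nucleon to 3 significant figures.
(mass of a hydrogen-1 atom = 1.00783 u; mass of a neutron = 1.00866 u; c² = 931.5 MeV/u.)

²³⁹Pu: Σm = 94(1.00783) + 145(1.00866) = 240.99172 u; Δm = 1.93956 u; E_B = 1806.7 MeV; E_B/A = 7.559 MeV
⁹⁰Zr: Σm = 40(1.00783) + 50(1.00866) = 90.74620 u; Δm = 0.84150 u; E_B = 783.86 MeV; E_B/A = 8.710 MeV
⁹⁰Zr has the higher binding energy per nucleon, so it is the more tightly bound nucleus.

⁹⁰Zr; 8.71 MeV/nucleon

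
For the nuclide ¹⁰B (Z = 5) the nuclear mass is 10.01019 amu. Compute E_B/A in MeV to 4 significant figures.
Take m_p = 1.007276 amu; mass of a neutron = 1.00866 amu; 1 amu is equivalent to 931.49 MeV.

6.473 MeV/nucleon

Z = 5, so N = A − Z = 10 − 5 = 5.
Total constituent mass: 5 × 1.007276 + 5 × 1.00866 = 10.079680 amu
Mass defect Δm = 10.079680 − 10.01019 = 0.069490 amu
Binding energy = Δm·c² = 0.069490 × 931.49 MeV/amu = 64.7292 MeV
Dividing by A = 10 gives 6.473 MeV per nucleon.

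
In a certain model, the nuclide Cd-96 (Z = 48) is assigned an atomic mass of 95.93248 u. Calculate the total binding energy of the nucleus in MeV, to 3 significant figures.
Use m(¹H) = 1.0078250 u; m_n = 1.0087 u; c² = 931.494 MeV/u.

802 MeV

The nucleus contains 48 protons and 96 − 48 = 48 neutrons.
Σm = 48·m(¹H) + 48·m_n = 48.3756000 + 48.4176 = 96.7932000 u
Δm = 96.7932000 − 95.93248 = 0.8607200 u
Binding energy = Δm·c² = 0.8607200 × 931.494 MeV/u = 801.756 MeV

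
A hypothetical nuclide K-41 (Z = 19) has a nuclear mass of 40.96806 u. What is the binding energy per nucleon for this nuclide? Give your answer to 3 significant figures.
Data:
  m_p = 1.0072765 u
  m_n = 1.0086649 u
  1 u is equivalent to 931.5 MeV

Z = 19, so N = A − Z = 41 − 19 = 22.
Σm = 19·m_p + 22·m_n = 19.1382535 + 22.1906278 = 41.3288813 u
The mass defect is 41.3288813 − 40.96806 = 0.3608213 u.
Binding energy = Δm·c² = 0.3608213 × 931.5 MeV/u = 336.105 MeV
BE/A = 336.105 MeV / 41 = 8.198 MeV/nucleon

8.20 MeV/nucleon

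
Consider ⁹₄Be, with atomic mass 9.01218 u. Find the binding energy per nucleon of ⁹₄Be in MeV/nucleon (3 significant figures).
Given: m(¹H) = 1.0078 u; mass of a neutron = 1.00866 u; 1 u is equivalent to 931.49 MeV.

The nucleus contains 4 protons and 9 − 4 = 5 neutrons.
Mass of separated nucleons = 4(1.0078) + 5(1.00866) = 4.0312 + 5.04330 = 9.07450 u
Mass defect Δm = 9.07450 − 9.01218 = 0.06232 u
Converting to energy: 0.06232 u × 931.49 MeV/u = 58.0505 MeV
BE/A = 58.0505 MeV / 9 = 6.450 MeV/nucleon

6.45 MeV/nucleon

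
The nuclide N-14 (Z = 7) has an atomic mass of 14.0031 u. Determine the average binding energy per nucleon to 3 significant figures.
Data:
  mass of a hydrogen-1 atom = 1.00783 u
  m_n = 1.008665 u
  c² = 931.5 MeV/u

7.48 MeV/nucleon

The nucleus contains 7 protons and 14 − 7 = 7 neutrons.
Total constituent mass: 7 × 1.00783 + 7 × 1.008665 = 14.115465 u
Δm = 14.115465 − 14.0031 = 0.112365 u
Converting to energy: 0.112365 u × 931.5 MeV/u = 104.668 MeV
Dividing by A = 14 gives 7.476 MeV per nucleon.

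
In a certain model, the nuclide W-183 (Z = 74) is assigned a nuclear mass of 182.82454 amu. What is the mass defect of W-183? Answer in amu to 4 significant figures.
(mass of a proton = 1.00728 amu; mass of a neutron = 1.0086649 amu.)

1.659 amu

Total constituent mass: 74 × 1.00728 + 109 × 1.0086649 = 184.4831941 amu
Mass defect Δm = 184.4831941 − 182.82454 = 1.6586541 amu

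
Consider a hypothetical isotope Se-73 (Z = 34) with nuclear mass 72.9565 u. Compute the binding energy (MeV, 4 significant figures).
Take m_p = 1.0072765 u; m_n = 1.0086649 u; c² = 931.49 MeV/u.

The nucleus contains 34 protons and 73 − 34 = 39 neutrons.
Σm = 34·m_p + 39·m_n = 34.2474010 + 39.3379311 = 73.5853321 u
Δm = 73.5853321 − 72.9565 = 0.6288321 u
Converting to energy: 0.6288321 u × 931.49 MeV/u = 585.751 MeV

585.8 MeV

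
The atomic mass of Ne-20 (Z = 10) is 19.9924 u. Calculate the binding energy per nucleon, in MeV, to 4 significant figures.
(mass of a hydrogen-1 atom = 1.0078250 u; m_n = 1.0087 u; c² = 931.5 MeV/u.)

8.050 MeV/nucleon

With 10 protons and 10 neutrons (A = 20):
Σm = 10·m(¹H) + 10·m_n = 10.0782500 + 10.0870 = 20.1652500 u
Mass defect Δm = 20.1652500 − 19.9924 = 0.1728500 u
E_B = 0.1728500 × 931.5 = 161.0098 MeV
Dividing by A = 20 gives 8.050 MeV per nucleon.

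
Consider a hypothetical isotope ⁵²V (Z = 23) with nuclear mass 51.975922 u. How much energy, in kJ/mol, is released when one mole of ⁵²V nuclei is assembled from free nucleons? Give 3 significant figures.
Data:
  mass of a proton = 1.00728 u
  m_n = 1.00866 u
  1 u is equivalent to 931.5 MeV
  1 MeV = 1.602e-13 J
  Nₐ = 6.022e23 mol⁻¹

3.98e+10 kJ/mol

Mass of separated nucleons = 23(1.00728) + 29(1.00866) = 23.16744 + 29.25114 = 52.41858 u
Δm = 52.41858 − 51.975922 = 0.442658 u
Converting to energy: 0.442658 u × 931.5 MeV/u = 412.336 MeV
Per nucleus in joules: 412.336 MeV × 1.602e-13 J/MeV = 6.6056e-11 J
Per mole: 6.6056e-11 J × 6.022e23 mol⁻¹ = 3.9779e+13 J/mol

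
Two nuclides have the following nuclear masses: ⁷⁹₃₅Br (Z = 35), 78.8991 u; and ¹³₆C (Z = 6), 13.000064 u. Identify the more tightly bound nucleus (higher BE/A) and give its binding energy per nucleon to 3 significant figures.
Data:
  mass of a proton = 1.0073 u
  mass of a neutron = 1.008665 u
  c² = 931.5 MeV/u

⁷⁹₃₅Br; 8.70 MeV/nucleon

⁷⁹₃₅Br: Σm = 35(1.0073) + 44(1.008665) = 79.636760 u; Δm = 0.737660 u; E_B = 687.13 MeV; E_B/A = 8.698 MeV
¹³₆C: Σm = 6(1.0073) + 7(1.008665) = 13.104455 u; Δm = 0.104391 u; E_B = 97.240 MeV; E_B/A = 7.480 MeV
⁷⁹₃₅Br has the higher binding energy per nucleon, so it is the more tightly bound nucleus.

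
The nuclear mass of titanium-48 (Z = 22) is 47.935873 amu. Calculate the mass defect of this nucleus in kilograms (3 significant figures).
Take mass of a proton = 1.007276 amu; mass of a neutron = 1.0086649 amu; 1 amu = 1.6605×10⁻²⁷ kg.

7.46e-28 kg

Z = 22, so N = A − Z = 48 − 22 = 26.
Total constituent mass: 22 × 1.007276 + 26 × 1.0086649 = 48.3853594 amu
Δm = 48.3853594 − 47.935873 = 0.4494864 amu
In SI units: 0.4494864 amu × 1.6605×10⁻²⁷ kg/amu = 7.4637e-28 kg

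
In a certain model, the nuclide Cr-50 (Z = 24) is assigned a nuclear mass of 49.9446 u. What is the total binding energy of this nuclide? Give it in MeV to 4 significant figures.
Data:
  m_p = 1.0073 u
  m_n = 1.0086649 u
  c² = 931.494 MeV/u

The nucleus contains 24 protons and 50 − 24 = 26 neutrons.
Mass of separated nucleons = 24(1.0073) + 26(1.0086649) = 24.1752 + 26.2252874 = 50.4004874 u
Mass defect Δm = 50.4004874 − 49.9446 = 0.4558874 u
E_B = 0.4558874 × 931.494 = 424.656 MeV

424.7 MeV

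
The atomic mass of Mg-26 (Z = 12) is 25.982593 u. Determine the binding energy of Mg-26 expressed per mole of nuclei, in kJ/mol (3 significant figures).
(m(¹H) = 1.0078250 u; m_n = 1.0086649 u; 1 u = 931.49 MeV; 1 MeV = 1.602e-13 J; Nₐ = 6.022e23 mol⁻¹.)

2.09e+10 kJ/mol

Total constituent mass: 12 × 1.0078250 + 14 × 1.0086649 = 26.2152086 u
The mass defect is 26.2152086 − 25.982593 = 0.2326156 u.
Converting to energy: 0.2326156 u × 931.49 MeV/u = 216.679 MeV
Per nucleus in joules: 216.679 MeV × 1.602e-13 J/MeV = 3.4712e-11 J
Per mole: 3.4712e-11 J × 6.022e23 mol⁻¹ = 2.0904e+13 J/mol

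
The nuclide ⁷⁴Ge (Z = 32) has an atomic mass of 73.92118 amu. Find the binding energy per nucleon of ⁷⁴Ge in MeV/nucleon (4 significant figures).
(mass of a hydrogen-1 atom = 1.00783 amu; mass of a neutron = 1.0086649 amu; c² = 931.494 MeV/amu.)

8.727 MeV/nucleon

Mass of separated nucleons = 32(1.00783) + 42(1.0086649) = 32.25056 + 42.3639258 = 74.6144858 amu
The mass defect is 74.6144858 − 73.92118 = 0.6933058 amu.
Converting to energy: 0.6933058 amu × 931.494 MeV/amu = 645.810 MeV
Dividing by A = 74 gives 8.727 MeV per nucleon.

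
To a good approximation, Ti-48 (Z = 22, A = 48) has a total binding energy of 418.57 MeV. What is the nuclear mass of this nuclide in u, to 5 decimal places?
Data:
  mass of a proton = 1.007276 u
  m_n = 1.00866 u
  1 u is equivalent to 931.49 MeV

Mass defect = 418.57 MeV / (931.49 MeV/u) = 0.4493553 u
Constituent mass = 22(1.007276) + 26(1.00866) = 48.385232 u
Nuclear mass = 48.385232 − 0.4493553 = 47.9358767 u ≈ 47.93588 u (to 5 decimal places)

47.93588 u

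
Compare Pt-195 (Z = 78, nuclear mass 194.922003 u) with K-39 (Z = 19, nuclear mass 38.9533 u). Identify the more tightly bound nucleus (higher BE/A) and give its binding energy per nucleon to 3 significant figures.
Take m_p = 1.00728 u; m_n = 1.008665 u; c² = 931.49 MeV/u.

K-39; 8.56 MeV/nucleon

Pt-195: Σm = 78(1.00728) + 117(1.008665) = 196.581645 u; Δm = 1.659642 u; E_B = 1545.9 MeV; E_B/A = 7.928 MeV
K-39: Σm = 19(1.00728) + 20(1.008665) = 39.311620 u; Δm = 0.358320 u; E_B = 333.77 MeV; E_B/A = 8.558 MeV
K-39 has the higher binding energy per nucleon, so it is the more tightly bound nucleus.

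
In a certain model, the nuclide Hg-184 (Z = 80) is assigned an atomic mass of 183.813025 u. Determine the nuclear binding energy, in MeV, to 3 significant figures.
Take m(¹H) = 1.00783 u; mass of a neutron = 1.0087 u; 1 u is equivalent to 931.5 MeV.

Mass of separated nucleons = 80(1.00783) + 104(1.0087) = 80.62640 + 104.9048 = 185.53120 u
Δm = 185.53120 − 183.813025 = 1.718175 u
E_B = 1.718175 × 931.5 = 1600.48 MeV

1600 MeV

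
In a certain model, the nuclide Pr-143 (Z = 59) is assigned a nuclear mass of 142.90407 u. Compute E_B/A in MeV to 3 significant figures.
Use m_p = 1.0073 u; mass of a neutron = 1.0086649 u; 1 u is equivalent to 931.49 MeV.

With 59 protons and 84 neutrons (A = 143):
Total constituent mass: 59 × 1.0073 + 84 × 1.0086649 = 144.1585516 u
The mass defect is 144.1585516 − 142.90407 = 1.2544816 u.
E_B = 1.2544816 × 931.49 = 1168.54 MeV
Dividing by A = 143 gives 8.172 MeV per nucleon.

8.17 MeV/nucleon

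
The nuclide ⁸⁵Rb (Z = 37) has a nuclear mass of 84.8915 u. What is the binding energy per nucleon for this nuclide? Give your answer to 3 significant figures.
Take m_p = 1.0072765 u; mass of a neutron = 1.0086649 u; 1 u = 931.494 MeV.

The nucleus contains 37 protons and 85 − 37 = 48 neutrons.
Total constituent mass: 37 × 1.0072765 + 48 × 1.0086649 = 85.6851457 u
Δm = 85.6851457 − 84.8915 = 0.7936457 u
Binding energy = Δm·c² = 0.7936457 × 931.494 MeV/u = 739.276 MeV
Dividing by A = 85 gives 8.697 MeV per nucleon.

8.70 MeV/nucleon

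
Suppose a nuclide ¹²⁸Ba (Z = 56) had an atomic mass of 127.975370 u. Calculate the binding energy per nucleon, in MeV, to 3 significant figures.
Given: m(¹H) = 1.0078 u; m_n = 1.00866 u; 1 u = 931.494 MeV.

The nucleus contains 56 protons and 128 − 56 = 72 neutrons.
Mass of separated nucleons = 56(1.0078) + 72(1.00866) = 56.4368 + 72.62352 = 129.06032 u
The mass defect is 129.06032 − 127.975370 = 1.084950 u.
Converting to energy: 1.084950 u × 931.494 MeV/u = 1010.624 MeV
Dividing by A = 128 gives 7.896 MeV per nucleon.

7.90 MeV/nucleon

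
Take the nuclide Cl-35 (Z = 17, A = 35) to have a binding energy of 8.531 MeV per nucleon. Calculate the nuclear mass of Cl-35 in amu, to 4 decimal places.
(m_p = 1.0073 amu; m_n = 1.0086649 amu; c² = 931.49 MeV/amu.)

Total binding energy = 35 × 8.531 = 298.585 MeV
Mass defect = 298.585 MeV / (931.49 MeV/amu) = 0.320546 amu
Constituent mass = 17(1.0073) + 18(1.0086649) = 35.2800682 amu
Nuclear mass = 35.2800682 − 0.320546 = 34.9595222 amu ≈ 34.9595 amu (to 4 decimal places)

34.9595 amu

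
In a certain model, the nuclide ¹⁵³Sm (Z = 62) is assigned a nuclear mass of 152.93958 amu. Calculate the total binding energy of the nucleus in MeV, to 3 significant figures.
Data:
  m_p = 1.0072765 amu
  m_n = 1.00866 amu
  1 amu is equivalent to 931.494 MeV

The nucleus contains 62 protons and 153 − 62 = 91 neutrons.
Σm = 62·m_p + 91·m_n = 62.4511430 + 91.78806 = 154.2392030 amu
The mass defect is 154.2392030 − 152.93958 = 1.2996230 amu.
E_B = 1.2996230 × 931.494 = 1210.59 MeV

1210 MeV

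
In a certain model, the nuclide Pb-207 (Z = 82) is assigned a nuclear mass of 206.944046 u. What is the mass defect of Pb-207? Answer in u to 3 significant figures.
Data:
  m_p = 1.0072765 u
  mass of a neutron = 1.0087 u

1.74 u

Total constituent mass: 82 × 1.0072765 + 125 × 1.0087 = 208.6841730 u
Mass defect Δm = 208.6841730 − 206.944046 = 1.7401270 u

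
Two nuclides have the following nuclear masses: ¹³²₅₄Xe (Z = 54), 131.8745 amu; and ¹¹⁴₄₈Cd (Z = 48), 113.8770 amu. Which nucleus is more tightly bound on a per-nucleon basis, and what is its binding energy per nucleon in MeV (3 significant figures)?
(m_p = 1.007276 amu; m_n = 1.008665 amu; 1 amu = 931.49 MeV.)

¹³²₅₄Xe: Σm = 54(1.007276) + 78(1.008665) = 133.068774 amu; Δm = 1.194274 amu; E_B = 1112.5 MeV; E_B/A = 8.428 MeV
¹¹⁴₄₈Cd: Σm = 48(1.007276) + 66(1.008665) = 114.921138 amu; Δm = 1.044138 amu; E_B = 972.60 MeV; E_B/A = 8.532 MeV
¹¹⁴₄₈Cd has the higher binding energy per nucleon, so it is the more tightly bound nucleus.

¹¹⁴₄₈Cd; 8.53 MeV/nucleon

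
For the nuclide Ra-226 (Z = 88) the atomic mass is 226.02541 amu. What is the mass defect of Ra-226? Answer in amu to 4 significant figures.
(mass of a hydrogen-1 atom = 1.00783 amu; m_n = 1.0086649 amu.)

1.859 amu

Total constituent mass: 88 × 1.00783 + 138 × 1.0086649 = 227.8847962 amu
Mass defect Δm = 227.8847962 − 226.02541 = 1.8593862 amu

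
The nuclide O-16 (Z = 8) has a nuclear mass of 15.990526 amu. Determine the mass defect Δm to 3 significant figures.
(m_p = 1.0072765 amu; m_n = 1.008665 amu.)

Total constituent mass: 8 × 1.0072765 + 8 × 1.008665 = 16.1275320 amu
Mass defect Δm = 16.1275320 − 15.990526 = 0.1370060 amu

0.137 amu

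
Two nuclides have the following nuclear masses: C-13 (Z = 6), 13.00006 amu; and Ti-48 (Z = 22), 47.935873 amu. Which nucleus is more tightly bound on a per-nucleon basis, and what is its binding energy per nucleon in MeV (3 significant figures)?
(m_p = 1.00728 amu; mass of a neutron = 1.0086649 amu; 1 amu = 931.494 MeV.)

C-13: Σm = 6(1.00728) + 7(1.0086649) = 13.1043343 amu; Δm = 0.1042743 amu; E_B = 97.131 MeV; E_B/A = 7.472 MeV
Ti-48: Σm = 22(1.00728) + 26(1.0086649) = 48.3854474 amu; Δm = 0.4495744 amu; E_B = 418.7759 MeV; E_B/A = 8.724 MeV
Ti-48 has the higher binding energy per nucleon, so it is the more tightly bound nucleus.

Ti-48; 8.72 MeV/nucleon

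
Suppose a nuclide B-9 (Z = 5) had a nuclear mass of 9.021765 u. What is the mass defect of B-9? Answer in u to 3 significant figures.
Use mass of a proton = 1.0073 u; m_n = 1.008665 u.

Z = 5, so N = A − Z = 9 − 5 = 4.
Σm = 5·m_p + 4·m_n = 5.0365 + 4.034660 = 9.071160 u
Mass defect Δm = 9.071160 − 9.021765 = 0.049395 u

0.0494 u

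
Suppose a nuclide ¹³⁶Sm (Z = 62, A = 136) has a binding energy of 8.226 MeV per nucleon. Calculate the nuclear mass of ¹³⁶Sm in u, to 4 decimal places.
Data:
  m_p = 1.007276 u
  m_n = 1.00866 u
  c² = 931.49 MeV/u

Total binding energy = 136 × 8.226 = 1118.736 MeV
Mass defect = 1118.736 MeV / (931.49 MeV/u) = 1.201018 u
Constituent mass = 62(1.007276) + 74(1.00866) = 137.091952 u
Nuclear mass = 137.091952 − 1.201018 = 135.890934 u ≈ 135.8909 u (to 4 decimal places)

135.8909 u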